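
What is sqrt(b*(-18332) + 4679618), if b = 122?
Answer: sqrt(2443114) ≈ 1563.0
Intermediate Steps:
sqrt(b*(-18332) + 4679618) = sqrt(122*(-18332) + 4679618) = sqrt(-2236504 + 4679618) = sqrt(2443114)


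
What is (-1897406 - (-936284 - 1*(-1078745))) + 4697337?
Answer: 2657470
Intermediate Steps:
(-1897406 - (-936284 - 1*(-1078745))) + 4697337 = (-1897406 - (-936284 + 1078745)) + 4697337 = (-1897406 - 1*142461) + 4697337 = (-1897406 - 142461) + 4697337 = -2039867 + 4697337 = 2657470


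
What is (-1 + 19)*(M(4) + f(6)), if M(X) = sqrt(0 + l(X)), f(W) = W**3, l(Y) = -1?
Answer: 3888 + 18*I ≈ 3888.0 + 18.0*I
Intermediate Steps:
M(X) = I (M(X) = sqrt(0 - 1) = sqrt(-1) = I)
(-1 + 19)*(M(4) + f(6)) = (-1 + 19)*(I + 6**3) = 18*(I + 216) = 18*(216 + I) = 3888 + 18*I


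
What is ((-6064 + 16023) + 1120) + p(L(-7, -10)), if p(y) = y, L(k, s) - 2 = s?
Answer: 11071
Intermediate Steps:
L(k, s) = 2 + s
((-6064 + 16023) + 1120) + p(L(-7, -10)) = ((-6064 + 16023) + 1120) + (2 - 10) = (9959 + 1120) - 8 = 11079 - 8 = 11071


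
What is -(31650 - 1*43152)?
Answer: 11502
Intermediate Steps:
-(31650 - 1*43152) = -(31650 - 43152) = -1*(-11502) = 11502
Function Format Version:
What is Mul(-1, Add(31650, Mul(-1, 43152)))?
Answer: 11502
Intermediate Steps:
Mul(-1, Add(31650, Mul(-1, 43152))) = Mul(-1, Add(31650, -43152)) = Mul(-1, -11502) = 11502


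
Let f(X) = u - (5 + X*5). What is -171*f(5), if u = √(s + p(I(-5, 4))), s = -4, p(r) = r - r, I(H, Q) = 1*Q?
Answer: 5130 - 342*I ≈ 5130.0 - 342.0*I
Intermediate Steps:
I(H, Q) = Q
p(r) = 0
u = 2*I (u = √(-4 + 0) = √(-4) = 2*I ≈ 2.0*I)
f(X) = -5 - 5*X + 2*I (f(X) = 2*I - (5 + X*5) = 2*I - (5 + 5*X) = 2*I + (-5 - 5*X) = -5 - 5*X + 2*I)
-171*f(5) = -171*(-5 - 5*5 + 2*I) = -171*(-5 - 25 + 2*I) = -171*(-30 + 2*I) = 5130 - 342*I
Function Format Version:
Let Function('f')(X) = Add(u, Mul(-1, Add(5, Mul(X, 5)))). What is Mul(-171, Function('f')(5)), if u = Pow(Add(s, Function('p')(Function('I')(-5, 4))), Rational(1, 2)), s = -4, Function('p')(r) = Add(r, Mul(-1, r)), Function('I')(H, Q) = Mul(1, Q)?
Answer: Add(5130, Mul(-342, I)) ≈ Add(5130.0, Mul(-342.00, I))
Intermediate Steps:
Function('I')(H, Q) = Q
Function('p')(r) = 0
u = Mul(2, I) (u = Pow(Add(-4, 0), Rational(1, 2)) = Pow(-4, Rational(1, 2)) = Mul(2, I) ≈ Mul(2.0000, I))
Function('f')(X) = Add(-5, Mul(-5, X), Mul(2, I)) (Function('f')(X) = Add(Mul(2, I), Mul(-1, Add(5, Mul(X, 5)))) = Add(Mul(2, I), Mul(-1, Add(5, Mul(5, X)))) = Add(Mul(2, I), Add(-5, Mul(-5, X))) = Add(-5, Mul(-5, X), Mul(2, I)))
Mul(-171, Function('f')(5)) = Mul(-171, Add(-5, Mul(-5, 5), Mul(2, I))) = Mul(-171, Add(-5, -25, Mul(2, I))) = Mul(-171, Add(-30, Mul(2, I))) = Add(5130, Mul(-342, I))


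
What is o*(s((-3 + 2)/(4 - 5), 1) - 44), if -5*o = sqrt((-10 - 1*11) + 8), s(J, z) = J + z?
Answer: 42*I*sqrt(13)/5 ≈ 30.287*I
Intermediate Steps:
o = -I*sqrt(13)/5 (o = -sqrt((-10 - 1*11) + 8)/5 = -sqrt((-10 - 11) + 8)/5 = -sqrt(-21 + 8)/5 = -I*sqrt(13)/5 ≈ -0.72111*I)
o*(s((-3 + 2)/(4 - 5), 1) - 44) = (-I*sqrt(13)/5)*(((-3 + 2)/(4 - 5) + 1) - 44) = (-I*sqrt(13)/5)*((-1/(-1) + 1) - 44) = (-I*sqrt(13)/5)*((-1*(-1) + 1) - 44) = (-I*sqrt(13)/5)*((1 + 1) - 44) = (-I*sqrt(13)/5)*(2 - 44) = -I*sqrt(13)/5*(-42) = 42*I*sqrt(13)/5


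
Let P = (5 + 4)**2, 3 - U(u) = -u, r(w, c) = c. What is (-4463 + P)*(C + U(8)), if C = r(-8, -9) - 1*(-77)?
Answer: -346178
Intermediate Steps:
U(u) = 3 + u (U(u) = 3 - (-1)*u = 3 + u)
P = 81 (P = 9**2 = 81)
C = 68 (C = -9 - 1*(-77) = -9 + 77 = 68)
(-4463 + P)*(C + U(8)) = (-4463 + 81)*(68 + (3 + 8)) = -4382*(68 + 11) = -4382*79 = -346178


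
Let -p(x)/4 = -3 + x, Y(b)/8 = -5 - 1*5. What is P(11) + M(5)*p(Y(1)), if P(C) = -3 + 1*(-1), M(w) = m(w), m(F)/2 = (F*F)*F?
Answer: 82996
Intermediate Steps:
Y(b) = -80 (Y(b) = 8*(-5 - 1*5) = 8*(-5 - 5) = 8*(-10) = -80)
m(F) = 2*F**3 (m(F) = 2*((F*F)*F) = 2*(F**2*F) = 2*F**3)
M(w) = 2*w**3
P(C) = -4 (P(C) = -3 - 1 = -4)
p(x) = 12 - 4*x (p(x) = -4*(-3 + x) = 12 - 4*x)
P(11) + M(5)*p(Y(1)) = -4 + (2*5**3)*(12 - 4*(-80)) = -4 + (2*125)*(12 + 320) = -4 + 250*332 = -4 + 83000 = 82996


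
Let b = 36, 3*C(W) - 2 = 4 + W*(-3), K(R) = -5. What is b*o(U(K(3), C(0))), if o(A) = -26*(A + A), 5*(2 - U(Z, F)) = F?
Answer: -14976/5 ≈ -2995.2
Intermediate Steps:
C(W) = 2 - W (C(W) = ⅔ + (4 + W*(-3))/3 = ⅔ + (4 - 3*W)/3 = ⅔ + (4/3 - W) = 2 - W)
U(Z, F) = 2 - F/5
o(A) = -52*A
b*o(U(K(3), C(0))) = 36*(-52*(2 - (2 - 1*0)/5)) = 36*(-52*(2 - (2 + 0)/5)) = 36*(-52*(2 - ⅕*2)) = 36*(-52*(2 - ⅖)) = 36*(-52*8/5) = 36*(-416/5) = -14976/5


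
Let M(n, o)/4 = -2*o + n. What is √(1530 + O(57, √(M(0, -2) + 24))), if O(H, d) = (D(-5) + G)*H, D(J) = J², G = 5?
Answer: 18*√10 ≈ 56.921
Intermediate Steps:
M(n, o) = -8*o + 4*n (M(n, o) = 4*(-2*o + n) = 4*(n - 2*o) = -8*o + 4*n)
O(H, d) = 30*H (O(H, d) = ((-5)² + 5)*H = (25 + 5)*H = 30*H)
√(1530 + O(57, √(M(0, -2) + 24))) = √(1530 + 30*57) = √(1530 + 1710) = √3240 = 18*√10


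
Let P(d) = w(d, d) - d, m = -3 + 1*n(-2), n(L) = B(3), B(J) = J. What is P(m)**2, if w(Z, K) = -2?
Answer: 4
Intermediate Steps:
n(L) = 3
m = 0 (m = -3 + 1*3 = -3 + 3 = 0)
P(d) = -2 - d
P(m)**2 = (-2 - 1*0)**2 = (-2 + 0)**2 = (-2)**2 = 4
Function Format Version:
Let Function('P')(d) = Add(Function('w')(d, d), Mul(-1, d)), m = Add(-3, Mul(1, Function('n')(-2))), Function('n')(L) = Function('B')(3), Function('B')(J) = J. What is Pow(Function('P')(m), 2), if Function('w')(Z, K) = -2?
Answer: 4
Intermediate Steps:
Function('n')(L) = 3
m = 0 (m = Add(-3, Mul(1, 3)) = Add(-3, 3) = 0)
Function('P')(d) = Add(-2, Mul(-1, d))
Pow(Function('P')(m), 2) = Pow(Add(-2, Mul(-1, 0)), 2) = Pow(Add(-2, 0), 2) = Pow(-2, 2) = 4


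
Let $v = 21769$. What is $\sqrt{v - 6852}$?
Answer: $\sqrt{14917} \approx 122.14$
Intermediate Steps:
$\sqrt{v - 6852} = \sqrt{21769 - 6852} = \sqrt{14917}$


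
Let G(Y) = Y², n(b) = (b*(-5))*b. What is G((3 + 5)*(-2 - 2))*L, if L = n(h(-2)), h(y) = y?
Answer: -20480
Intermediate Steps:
n(b) = -5*b² (n(b) = (-5*b)*b = -5*b²)
L = -20 (L = -5*(-2)² = -5*4 = -20)
G((3 + 5)*(-2 - 2))*L = ((3 + 5)*(-2 - 2))²*(-20) = (8*(-4))²*(-20) = (-32)²*(-20) = 1024*(-20) = -20480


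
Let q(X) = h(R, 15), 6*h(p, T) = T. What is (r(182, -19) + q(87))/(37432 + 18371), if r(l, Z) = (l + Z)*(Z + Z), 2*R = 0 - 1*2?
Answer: -12383/111606 ≈ -0.11095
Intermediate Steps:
R = -1 (R = (0 - 1*2)/2 = (0 - 2)/2 = (1/2)*(-2) = -1)
h(p, T) = T/6
q(X) = 5/2 (q(X) = (1/6)*15 = 5/2)
r(l, Z) = 2*Z*(Z + l) (r(l, Z) = (Z + l)*(2*Z) = 2*Z*(Z + l))
(r(182, -19) + q(87))/(37432 + 18371) = (2*(-19)*(-19 + 182) + 5/2)/(37432 + 18371) = (2*(-19)*163 + 5/2)/55803 = (-6194 + 5/2)*(1/55803) = -12383/2*1/55803 = -12383/111606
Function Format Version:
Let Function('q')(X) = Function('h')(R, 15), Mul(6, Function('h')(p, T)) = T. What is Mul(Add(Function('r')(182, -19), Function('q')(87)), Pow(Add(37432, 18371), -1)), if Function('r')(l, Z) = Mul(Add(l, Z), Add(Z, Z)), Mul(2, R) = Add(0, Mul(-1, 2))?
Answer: Rational(-12383, 111606) ≈ -0.11095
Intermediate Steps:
R = -1 (R = Mul(Rational(1, 2), Add(0, Mul(-1, 2))) = Mul(Rational(1, 2), Add(0, -2)) = Mul(Rational(1, 2), -2) = -1)
Function('h')(p, T) = Mul(Rational(1, 6), T)
Function('q')(X) = Rational(5, 2) (Function('q')(X) = Mul(Rational(1, 6), 15) = Rational(5, 2))
Function('r')(l, Z) = Mul(2, Z, Add(Z, l)) (Function('r')(l, Z) = Mul(Add(Z, l), Mul(2, Z)) = Mul(2, Z, Add(Z, l)))
Mul(Add(Function('r')(182, -19), Function('q')(87)), Pow(Add(37432, 18371), -1)) = Mul(Add(Mul(2, -19, Add(-19, 182)), Rational(5, 2)), Pow(Add(37432, 18371), -1)) = Mul(Add(Mul(2, -19, 163), Rational(5, 2)), Pow(55803, -1)) = Mul(Add(-6194, Rational(5, 2)), Rational(1, 55803)) = Mul(Rational(-12383, 2), Rational(1, 55803)) = Rational(-12383, 111606)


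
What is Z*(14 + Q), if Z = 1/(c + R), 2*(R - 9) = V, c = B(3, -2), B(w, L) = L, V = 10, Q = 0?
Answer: 7/6 ≈ 1.1667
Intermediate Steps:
c = -2
R = 14 (R = 9 + (½)*10 = 9 + 5 = 14)
Z = 1/12 (Z = 1/(-2 + 14) = 1/12 ≈ 0.083333)
Z*(14 + Q) = (14 + 0)/12 = (1/12)*14 = 7/6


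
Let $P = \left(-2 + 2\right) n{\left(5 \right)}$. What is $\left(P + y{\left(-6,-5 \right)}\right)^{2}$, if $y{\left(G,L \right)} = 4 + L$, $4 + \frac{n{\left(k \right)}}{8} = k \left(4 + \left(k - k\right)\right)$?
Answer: $1$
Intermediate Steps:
$n{\left(k \right)} = -32 + 32 k$ ($n{\left(k \right)} = -32 + 8 k \left(4 + \left(k - k\right)\right) = -32 + 8 k \left(4 + 0\right) = -32 + 8 k 4 = -32 + 8 \cdot 4 k = -32 + 32 k$)
$P = 0$ ($P = \left(-2 + 2\right) \left(-32 + 32 \cdot 5\right) = 0 \left(-32 + 160\right) = 0 \cdot 128 = 0$)
$\left(P + y{\left(-6,-5 \right)}\right)^{2} = \left(0 + \left(4 - 5\right)\right)^{2} = \left(0 - 1\right)^{2} = \left(-1\right)^{2} = 1$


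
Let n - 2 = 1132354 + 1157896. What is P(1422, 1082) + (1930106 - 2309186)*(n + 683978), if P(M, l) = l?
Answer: -1127471107318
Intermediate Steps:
n = 2290252 (n = 2 + (1132354 + 1157896) = 2 + 2290250 = 2290252)
P(1422, 1082) + (1930106 - 2309186)*(n + 683978) = 1082 + (1930106 - 2309186)*(2290252 + 683978) = 1082 - 379080*2974230 = 1082 - 1127471108400 = -1127471107318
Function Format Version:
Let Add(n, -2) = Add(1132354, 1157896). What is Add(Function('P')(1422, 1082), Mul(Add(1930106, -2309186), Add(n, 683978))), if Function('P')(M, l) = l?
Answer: -1127471107318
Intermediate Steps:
n = 2290252 (n = Add(2, Add(1132354, 1157896)) = Add(2, 2290250) = 2290252)
Add(Function('P')(1422, 1082), Mul(Add(1930106, -2309186), Add(n, 683978))) = Add(1082, Mul(Add(1930106, -2309186), Add(2290252, 683978))) = Add(1082, Mul(-379080, 2974230)) = Add(1082, -1127471108400) = -1127471107318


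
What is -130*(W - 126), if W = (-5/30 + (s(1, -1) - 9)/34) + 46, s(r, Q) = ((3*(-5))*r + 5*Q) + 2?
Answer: 536770/51 ≈ 10525.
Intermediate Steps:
s(r, Q) = 2 - 15*r + 5*Q (s(r, Q) = (-15*r + 5*Q) + 2 = 2 - 15*r + 5*Q)
W = 2297/51 (W = (-5/30 + ((2 - 15*1 + 5*(-1)) - 9)/34) + 46 = (-5*1/30 + ((2 - 15 - 5) - 9)*(1/34)) + 46 = (-1/6 + (-18 - 9)*(1/34)) + 46 = (-1/6 - 27*1/34) + 46 = (-1/6 - 27/34) + 46 = -49/51 + 46 = 2297/51 ≈ 45.039)
-130*(W - 126) = -130*(2297/51 - 126) = -130*(-4129/51) = 536770/51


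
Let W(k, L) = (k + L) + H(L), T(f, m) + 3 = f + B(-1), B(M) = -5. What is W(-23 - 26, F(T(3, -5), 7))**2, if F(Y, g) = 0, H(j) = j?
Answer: 2401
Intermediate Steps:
T(f, m) = -8 + f (T(f, m) = -3 + (f - 5) = -3 + (-5 + f) = -8 + f)
W(k, L) = k + 2*L (W(k, L) = (k + L) + L = (L + k) + L = k + 2*L)
W(-23 - 26, F(T(3, -5), 7))**2 = ((-23 - 26) + 2*0)**2 = (-49 + 0)**2 = (-49)**2 = 2401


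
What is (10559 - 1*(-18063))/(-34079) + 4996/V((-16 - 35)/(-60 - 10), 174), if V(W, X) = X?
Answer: 82639228/2964873 ≈ 27.873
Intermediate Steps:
(10559 - 1*(-18063))/(-34079) + 4996/V((-16 - 35)/(-60 - 10), 174) = (10559 - 1*(-18063))/(-34079) + 4996/174 = (10559 + 18063)*(-1/34079) + 4996*(1/174) = 28622*(-1/34079) + 2498/87 = -28622/34079 + 2498/87 = 82639228/2964873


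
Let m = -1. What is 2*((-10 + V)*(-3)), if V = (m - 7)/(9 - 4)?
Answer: 348/5 ≈ 69.600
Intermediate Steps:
V = -8/5 (V = (-1 - 7)/(9 - 4) = -8/5 ≈ -1.6000)
2*((-10 + V)*(-3)) = 2*((-10 - 8/5)*(-3)) = 2*(-58/5*(-3)) = 2*(174/5) = 348/5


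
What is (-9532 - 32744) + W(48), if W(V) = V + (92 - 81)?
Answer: -42217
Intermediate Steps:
W(V) = 11 + V (W(V) = V + 11 = 11 + V)
(-9532 - 32744) + W(48) = (-9532 - 32744) + (11 + 48) = -42276 + 59 = -42217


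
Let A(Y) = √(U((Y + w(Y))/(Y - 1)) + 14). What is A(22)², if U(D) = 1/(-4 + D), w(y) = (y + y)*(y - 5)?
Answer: 1375/98 ≈ 14.031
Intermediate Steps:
w(y) = 2*y*(-5 + y) (w(y) = (2*y)*(-5 + y) = 2*y*(-5 + y))
A(Y) = √(14 + 1/(-4 + (Y + 2*Y*(-5 + Y))/(-1 + Y))) (A(Y) = √(1/(-4 + (Y + 2*Y*(-5 + Y))/(Y - 1)) + 14) = √(1/(-4 + (Y + 2*Y*(-5 + Y))/(-1 + Y)) + 14) = √(14 + 1/(-4 + (Y + 2*Y*(-5 + Y))/(-1 + Y))))
A(22)² = (√((55 - 181*22 + 28*22²)/(4 - 13*22 + 2*22²)))² = (√((55 - 3982 + 28*484)/(4 - 286 + 2*484)))² = (√((55 - 3982 + 13552)/(4 - 286 + 968)))² = (√(9625/686))² = (√((1/686)*9625))² = (√(1375/98))² = (5*√110/14)² = 1375/98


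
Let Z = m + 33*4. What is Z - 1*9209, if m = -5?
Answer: -9082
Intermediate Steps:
Z = 127 (Z = -5 + 33*4 = -5 + 132 = 127)
Z - 1*9209 = 127 - 1*9209 = 127 - 9209 = -9082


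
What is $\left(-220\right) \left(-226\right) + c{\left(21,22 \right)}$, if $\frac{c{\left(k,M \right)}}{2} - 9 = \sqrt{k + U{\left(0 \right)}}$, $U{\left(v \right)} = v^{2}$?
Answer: $49738 + 2 \sqrt{21} \approx 49747.0$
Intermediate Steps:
$c{\left(k,M \right)} = 18 + 2 \sqrt{k}$ ($c{\left(k,M \right)} = 18 + 2 \sqrt{k + 0^{2}} = 18 + 2 \sqrt{k + 0} = 18 + 2 \sqrt{k}$)
$\left(-220\right) \left(-226\right) + c{\left(21,22 \right)} = \left(-220\right) \left(-226\right) + \left(18 + 2 \sqrt{21}\right) = 49720 + \left(18 + 2 \sqrt{21}\right) = 49738 + 2 \sqrt{21}$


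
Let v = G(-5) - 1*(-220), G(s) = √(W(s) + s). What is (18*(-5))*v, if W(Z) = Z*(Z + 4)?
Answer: -19800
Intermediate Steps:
W(Z) = Z*(4 + Z)
G(s) = √(s + s*(4 + s)) (G(s) = √(s*(4 + s) + s) = √(s + s*(4 + s)))
v = 220 (v = √(-5*(5 - 5)) - 1*(-220) = √(-5*0) + 220 = √0 + 220 = 0 + 220 = 220)
(18*(-5))*v = (18*(-5))*220 = -90*220 = -19800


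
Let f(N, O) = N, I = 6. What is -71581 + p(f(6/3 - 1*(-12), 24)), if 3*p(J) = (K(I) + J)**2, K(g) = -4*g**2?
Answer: -197843/3 ≈ -65948.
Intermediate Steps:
p(J) = (-144 + J)**2/3 (p(J) = (-4*6**2 + J)**2/3 = (-4*36 + J)**2/3 = (-144 + J)**2/3)
-71581 + p(f(6/3 - 1*(-12), 24)) = -71581 + (-144 + (6/3 - 1*(-12)))**2/3 = -71581 + (-144 + (6*(1/3) + 12))**2/3 = -71581 + (-144 + (2 + 12))**2/3 = -71581 + (-144 + 14)**2/3 = -71581 + (1/3)*(-130)**2 = -71581 + (1/3)*16900 = -71581 + 16900/3 = -197843/3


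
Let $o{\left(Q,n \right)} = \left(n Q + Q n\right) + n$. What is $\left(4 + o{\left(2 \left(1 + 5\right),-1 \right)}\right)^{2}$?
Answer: $441$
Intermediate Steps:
$o{\left(Q,n \right)} = n + 2 Q n$ ($o{\left(Q,n \right)} = \left(Q n + Q n\right) + n = 2 Q n + n = n + 2 Q n$)
$\left(4 + o{\left(2 \left(1 + 5\right),-1 \right)}\right)^{2} = \left(4 - \left(1 + 2 \cdot 2 \left(1 + 5\right)\right)\right)^{2} = \left(4 - \left(1 + 2 \cdot 2 \cdot 6\right)\right)^{2} = \left(4 - \left(1 + 2 \cdot 12\right)\right)^{2} = \left(4 - \left(1 + 24\right)\right)^{2} = \left(4 - 25\right)^{2} = \left(-21\right)^{2} = 441$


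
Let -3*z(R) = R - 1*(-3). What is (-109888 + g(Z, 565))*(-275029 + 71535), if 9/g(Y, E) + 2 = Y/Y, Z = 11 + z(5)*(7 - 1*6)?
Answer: 22363380118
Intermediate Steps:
z(R) = -1 - R/3 (z(R) = -(R - 1*(-3))/3 = -(R + 3)/3 = -(3 + R)/3 = -1 - R/3)
Z = 25/3 (Z = 11 + (-1 - ⅓*5)*(7 - 1*6) = 11 + (-1 - 5/3)*(7 - 6) = 11 - 8/3*1 = 11 - 8/3 = 25/3 ≈ 8.3333)
g(Y, E) = -9 (g(Y, E) = 9/(-2 + Y/Y) = 9/(-2 + 1) = 9/(-1) = 9*(-1) = -9)
(-109888 + g(Z, 565))*(-275029 + 71535) = (-109888 - 9)*(-275029 + 71535) = -109897*(-203494) = 22363380118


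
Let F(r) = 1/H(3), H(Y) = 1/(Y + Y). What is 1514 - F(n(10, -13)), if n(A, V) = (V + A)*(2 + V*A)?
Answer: 1508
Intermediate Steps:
n(A, V) = (2 + A*V)*(A + V) (n(A, V) = (A + V)*(2 + A*V) = (2 + A*V)*(A + V))
H(Y) = 1/(2*Y)
F(r) = 6 (F(r) = 1/((½)/3) = 1/((½)*(⅓)) = 1/(⅙) = 6)
1514 - F(n(10, -13)) = 1514 - 1*6 = 1514 - 6 = 1508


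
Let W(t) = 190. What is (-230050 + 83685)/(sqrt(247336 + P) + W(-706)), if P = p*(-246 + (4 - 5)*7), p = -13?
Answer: 1112374/8581 - 146365*sqrt(401)/8581 ≈ -211.93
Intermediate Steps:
P = 3289 (P = -13*(-246 + (4 - 5)*7) = -13*(-246 - 1*7) = -13*(-246 - 7) = -13*(-253) = 3289)
(-230050 + 83685)/(sqrt(247336 + P) + W(-706)) = (-230050 + 83685)/(sqrt(247336 + 3289) + 190) = -146365/(sqrt(250625) + 190) = -146365/(25*sqrt(401) + 190) = -146365/(190 + 25*sqrt(401))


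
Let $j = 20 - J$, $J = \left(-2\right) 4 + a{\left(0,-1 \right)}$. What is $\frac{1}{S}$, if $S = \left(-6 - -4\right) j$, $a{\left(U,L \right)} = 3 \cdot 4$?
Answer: $- \frac{1}{32} \approx -0.03125$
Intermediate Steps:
$a{\left(U,L \right)} = 12$
$J = 4$ ($J = \left(-2\right) 4 + 12 = -8 + 12 = 4$)
$j = 16$ ($j = 20 - 4 = 16$)
$S = -32$ ($S = \left(-6 - -4\right) 16 = \left(-6 + 4\right) 16 = \left(-2\right) 16 = -32$)
$\frac{1}{S} = \frac{1}{-32} = - \frac{1}{32}$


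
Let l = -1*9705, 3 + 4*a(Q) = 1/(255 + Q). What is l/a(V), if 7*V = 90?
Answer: 36393750/2809 ≈ 12956.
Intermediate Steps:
V = 90/7 (V = (⅐)*90 = 90/7 ≈ 12.857)
a(Q) = -¾ + 1/(4*(255 + Q))
l = -9705
l/a(V) = -9705*4*(255 + 90/7)/(-764 - 3*90/7) = -9705*7500/(7*(-764 - 270/7)) = -9705/((¼)*(7/1875)*(-5618/7)) = -9705/(-2809/3750) = -9705*(-3750/2809) = 36393750/2809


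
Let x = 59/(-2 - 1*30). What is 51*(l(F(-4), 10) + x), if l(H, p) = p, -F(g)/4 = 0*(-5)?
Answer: 13311/32 ≈ 415.97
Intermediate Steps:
F(g) = 0 (F(g) = -0*(-5) = -4*0 = 0)
x = -59/32 (x = 59/(-2 - 30) = 59/(-32) = 59*(-1/32) = -59/32 ≈ -1.8438)
51*(l(F(-4), 10) + x) = 51*(10 - 59/32) = 51*(261/32) = 13311/32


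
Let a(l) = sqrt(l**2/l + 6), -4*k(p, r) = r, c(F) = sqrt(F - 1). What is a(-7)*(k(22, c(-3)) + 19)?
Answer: I*(38 - I)/2 ≈ 0.5 + 19.0*I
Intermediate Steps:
c(F) = sqrt(-1 + F)
k(p, r) = -r/4
a(l) = sqrt(6 + l) (a(l) = sqrt(l + 6) = sqrt(6 + l))
a(-7)*(k(22, c(-3)) + 19) = sqrt(6 - 7)*(-sqrt(-1 - 3)/4 + 19) = sqrt(-1)*(-I/2 + 19) = I*(-I/2 + 19) = I*(19 - I/2)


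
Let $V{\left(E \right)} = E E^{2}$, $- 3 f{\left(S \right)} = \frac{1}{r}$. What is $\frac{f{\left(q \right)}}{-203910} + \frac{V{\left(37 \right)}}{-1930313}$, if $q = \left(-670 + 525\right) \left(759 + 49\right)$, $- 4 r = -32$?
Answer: $- \frac{35412249601}{1349520424560} \approx -0.026241$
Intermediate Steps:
$r = 8$ ($r = \left(- \frac{1}{4}\right) \left(-32\right) = 8$)
$q = -117160$ ($q = \left(-145\right) 808 = -117160$)
$f{\left(S \right)} = - \frac{1}{24}$ ($f{\left(S \right)} = - \frac{1}{3 \cdot 8} = \left(- \frac{1}{3}\right) \frac{1}{8} = - \frac{1}{24}$)
$V{\left(E \right)} = E^{3}$
$\frac{f{\left(q \right)}}{-203910} + \frac{V{\left(37 \right)}}{-1930313} = - \frac{1}{24 \left(-203910\right)} + \frac{37^{3}}{-1930313} = \left(- \frac{1}{24}\right) \left(- \frac{1}{203910}\right) + 50653 \left(- \frac{1}{1930313}\right) = \frac{1}{4893840} - \frac{50653}{1930313} = - \frac{35412249601}{1349520424560}$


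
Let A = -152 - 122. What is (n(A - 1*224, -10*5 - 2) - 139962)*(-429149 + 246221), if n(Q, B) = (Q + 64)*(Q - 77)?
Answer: -20046713664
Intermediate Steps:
A = -274
n(Q, B) = (-77 + Q)*(64 + Q) (n(Q, B) = (64 + Q)*(-77 + Q) = (-77 + Q)*(64 + Q))
(n(A - 1*224, -10*5 - 2) - 139962)*(-429149 + 246221) = ((-4928 + (-274 - 1*224)² - 13*(-274 - 1*224)) - 139962)*(-429149 + 246221) = ((-4928 + (-274 - 224)² - 13*(-274 - 224)) - 139962)*(-182928) = ((-4928 + (-498)² - 13*(-498)) - 139962)*(-182928) = ((-4928 + 248004 + 6474) - 139962)*(-182928) = (249550 - 139962)*(-182928) = 109588*(-182928) = -20046713664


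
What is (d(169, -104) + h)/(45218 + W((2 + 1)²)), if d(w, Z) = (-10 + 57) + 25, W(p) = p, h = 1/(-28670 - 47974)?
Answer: 5518367/3466378188 ≈ 0.0015920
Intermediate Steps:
h = -1/76644 (h = 1/(-76644) = -1/76644 ≈ -1.3047e-5)
d(w, Z) = 72 (d(w, Z) = 47 + 25 = 72)
(d(169, -104) + h)/(45218 + W((2 + 1)²)) = (72 - 1/76644)/(45218 + (2 + 1)²) = 5518367/(76644*(45218 + 3²)) = 5518367/(76644*(45218 + 9)) = (5518367/76644)/45227 = (5518367/76644)*(1/45227) = 5518367/3466378188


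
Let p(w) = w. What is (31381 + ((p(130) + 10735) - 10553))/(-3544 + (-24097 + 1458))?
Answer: -31693/26183 ≈ -1.2104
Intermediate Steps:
(31381 + ((p(130) + 10735) - 10553))/(-3544 + (-24097 + 1458)) = (31381 + ((130 + 10735) - 10553))/(-3544 + (-24097 + 1458)) = (31381 + (10865 - 10553))/(-3544 - 22639) = (31381 + 312)/(-26183) = 31693*(-1/26183) = -31693/26183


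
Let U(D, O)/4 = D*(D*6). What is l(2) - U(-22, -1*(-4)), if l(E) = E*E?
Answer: -11612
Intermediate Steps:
l(E) = E²
U(D, O) = 24*D² (U(D, O) = 4*(D*(D*6)) = 4*(D*(6*D)) = 4*(6*D²) = 24*D²)
l(2) - U(-22, -1*(-4)) = 2² - 24*(-22)² = 4 - 24*484 = 4 - 1*11616 = 4 - 11616 = -11612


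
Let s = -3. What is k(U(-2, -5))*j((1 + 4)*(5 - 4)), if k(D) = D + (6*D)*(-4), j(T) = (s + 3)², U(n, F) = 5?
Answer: 0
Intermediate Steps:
j(T) = 0 (j(T) = (-3 + 3)² = 0² = 0)
k(D) = -23*D (k(D) = D - 24*D = -23*D)
k(U(-2, -5))*j((1 + 4)*(5 - 4)) = -23*5*0 = -115*0 = 0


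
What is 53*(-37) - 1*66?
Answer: -2027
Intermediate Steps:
53*(-37) - 1*66 = -1961 - 66 = -2027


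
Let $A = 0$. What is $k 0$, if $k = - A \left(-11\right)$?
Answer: $0$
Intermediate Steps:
$k = 0$ ($k = \left(-1\right) 0 \left(-11\right) = 0 \left(-11\right) = 0$)
$k 0 = 0 \cdot 0 = 0$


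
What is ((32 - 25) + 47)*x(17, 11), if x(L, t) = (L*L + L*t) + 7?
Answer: 26082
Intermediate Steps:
x(L, t) = 7 + L² + L*t (x(L, t) = (L² + L*t) + 7 = 7 + L² + L*t)
((32 - 25) + 47)*x(17, 11) = ((32 - 25) + 47)*(7 + 17² + 17*11) = (7 + 47)*(7 + 289 + 187) = 54*483 = 26082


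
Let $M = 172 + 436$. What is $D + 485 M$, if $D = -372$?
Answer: $294508$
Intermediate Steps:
$M = 608$
$D + 485 M = -372 + 485 \cdot 608 = -372 + 294880 = 294508$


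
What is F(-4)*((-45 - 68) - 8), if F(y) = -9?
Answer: 1089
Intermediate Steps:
F(-4)*((-45 - 68) - 8) = -9*((-45 - 68) - 8) = -9*(-113 - 8) = -9*(-121) = 1089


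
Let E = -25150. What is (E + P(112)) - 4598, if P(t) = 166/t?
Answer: -1665805/56 ≈ -29747.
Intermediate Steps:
(E + P(112)) - 4598 = (-25150 + 166/112) - 4598 = (-25150 + 166*(1/112)) - 4598 = (-25150 + 83/56) - 4598 = -1408317/56 - 4598 = -1665805/56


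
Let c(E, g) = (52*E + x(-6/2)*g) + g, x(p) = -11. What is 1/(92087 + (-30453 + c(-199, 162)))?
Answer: 1/49666 ≈ 2.0134e-5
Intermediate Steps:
c(E, g) = -10*g + 52*E (c(E, g) = (52*E - 11*g) + g = (-11*g + 52*E) + g = -10*g + 52*E)
1/(92087 + (-30453 + c(-199, 162))) = 1/(92087 + (-30453 + (-10*162 + 52*(-199)))) = 1/(92087 + (-30453 + (-1620 - 10348))) = 1/(92087 + (-30453 - 11968)) = 1/(92087 - 42421) = 1/49666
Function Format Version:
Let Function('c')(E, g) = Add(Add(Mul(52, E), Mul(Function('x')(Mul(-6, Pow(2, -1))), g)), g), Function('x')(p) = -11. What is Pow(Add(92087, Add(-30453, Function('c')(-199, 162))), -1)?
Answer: Rational(1, 49666) ≈ 2.0134e-5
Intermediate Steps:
Function('c')(E, g) = Add(Mul(-10, g), Mul(52, E)) (Function('c')(E, g) = Add(Add(Mul(52, E), Mul(-11, g)), g) = Add(Add(Mul(-11, g), Mul(52, E)), g) = Add(Mul(-10, g), Mul(52, E)))
Pow(Add(92087, Add(-30453, Function('c')(-199, 162))), -1) = Pow(Add(92087, Add(-30453, Add(Mul(-10, 162), Mul(52, -199)))), -1) = Pow(Add(92087, Add(-30453, Add(-1620, -10348))), -1) = Pow(Add(92087, Add(-30453, -11968)), -1) = Pow(Add(92087, -42421), -1) = Pow(49666, -1) = Rational(1, 49666)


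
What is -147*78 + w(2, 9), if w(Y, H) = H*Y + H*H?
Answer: -11367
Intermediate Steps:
w(Y, H) = H² + H*Y (w(Y, H) = H*Y + H² = H² + H*Y)
-147*78 + w(2, 9) = -147*78 + 9*(9 + 2) = -11466 + 9*11 = -11466 + 99 = -11367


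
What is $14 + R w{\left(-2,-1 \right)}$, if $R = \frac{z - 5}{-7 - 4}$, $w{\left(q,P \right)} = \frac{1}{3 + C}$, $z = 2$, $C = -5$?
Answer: $\frac{305}{22} \approx 13.864$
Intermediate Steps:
$w{\left(q,P \right)} = - \frac{1}{2}$ ($w{\left(q,P \right)} = \frac{1}{3 - 5} = \frac{1}{-2} = - \frac{1}{2}$)
$R = \frac{3}{11}$ ($R = \frac{2 - 5}{-7 - 4} = - \frac{3}{-11} = \left(-3\right) \left(- \frac{1}{11}\right) = \frac{3}{11} \approx 0.27273$)
$14 + R w{\left(-2,-1 \right)} = 14 + \frac{3}{11} \left(- \frac{1}{2}\right) = 14 - \frac{3}{22} = \frac{305}{22}$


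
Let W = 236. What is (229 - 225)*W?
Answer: 944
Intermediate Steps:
(229 - 225)*W = (229 - 225)*236 = 4*236 = 944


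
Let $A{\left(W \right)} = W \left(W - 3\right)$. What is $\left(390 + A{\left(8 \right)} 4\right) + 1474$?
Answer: $2024$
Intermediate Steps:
$A{\left(W \right)} = W \left(-3 + W\right)$
$\left(390 + A{\left(8 \right)} 4\right) + 1474 = \left(390 + 8 \left(-3 + 8\right) 4\right) + 1474 = \left(390 + 8 \cdot 5 \cdot 4\right) + 1474 = \left(390 + 40 \cdot 4\right) + 1474 = \left(390 + 160\right) + 1474 = 550 + 1474 = 2024$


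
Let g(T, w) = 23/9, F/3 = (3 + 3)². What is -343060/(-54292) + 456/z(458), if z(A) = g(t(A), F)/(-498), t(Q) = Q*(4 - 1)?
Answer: -27738416221/312179 ≈ -88854.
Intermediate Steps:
t(Q) = 3*Q (t(Q) = Q*3 = 3*Q)
F = 108 (F = 3*(3 + 3)² = 3*6² = 3*36 = 108)
g(T, w) = 23/9 (g(T, w) = 23*(⅑) = 23/9)
z(A) = -23/4482 (z(A) = (23/9)/(-498) = (23/9)*(-1/498) = -23/4482)
-343060/(-54292) + 456/z(458) = -343060/(-54292) + 456/(-23/4482) = -343060*(-1/54292) + 456*(-4482/23) = 85765/13573 - 2043792/23 = -27738416221/312179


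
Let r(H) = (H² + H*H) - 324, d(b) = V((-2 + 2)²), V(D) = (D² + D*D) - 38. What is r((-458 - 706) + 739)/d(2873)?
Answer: -180463/19 ≈ -9498.0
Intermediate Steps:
V(D) = -38 + 2*D² (V(D) = (D² + D²) - 38 = 2*D² - 38 = -38 + 2*D²)
d(b) = -38 (d(b) = -38 + 2*((-2 + 2)²)² = -38 + 2*(0²)² = -38 + 2*0² = -38 + 2*0 = -38 + 0 = -38)
r(H) = -324 + 2*H² (r(H) = (H² + H²) - 324 = 2*H² - 324 = -324 + 2*H²)
r((-458 - 706) + 739)/d(2873) = (-324 + 2*((-458 - 706) + 739)²)/(-38) = (-324 + 2*(-1164 + 739)²)*(-1/38) = (-324 + 2*(-425)²)*(-1/38) = (-324 + 2*180625)*(-1/38) = (-324 + 361250)*(-1/38) = 360926*(-1/38) = -180463/19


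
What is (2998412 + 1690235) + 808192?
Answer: 5496839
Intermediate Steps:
(2998412 + 1690235) + 808192 = 4688647 + 808192 = 5496839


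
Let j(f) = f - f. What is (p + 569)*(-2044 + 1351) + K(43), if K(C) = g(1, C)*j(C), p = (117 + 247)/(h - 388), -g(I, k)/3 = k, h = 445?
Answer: -7576107/19 ≈ -3.9874e+5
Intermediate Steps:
g(I, k) = -3*k
p = 364/57 (p = (117 + 247)/(445 - 388) = 364/57 ≈ 6.3860)
j(f) = 0
K(C) = 0 (K(C) = -3*C*0 = 0)
(p + 569)*(-2044 + 1351) + K(43) = (364/57 + 569)*(-2044 + 1351) + 0 = (32797/57)*(-693) + 0 = -7576107/19 + 0 = -7576107/19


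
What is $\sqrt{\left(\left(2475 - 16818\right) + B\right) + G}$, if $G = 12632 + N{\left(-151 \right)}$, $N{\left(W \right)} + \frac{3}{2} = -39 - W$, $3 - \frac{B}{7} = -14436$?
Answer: $\frac{3 \sqrt{44210}}{2} \approx 315.39$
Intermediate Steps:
$B = 101073$ ($B = 21 - -101052 = 21 + 101052 = 101073$)
$N{\left(W \right)} = - \frac{81}{2} - W$ ($N{\left(W \right)} = - \frac{3}{2} - \left(39 + W\right) = - \frac{81}{2} - W$)
$G = \frac{25485}{2}$ ($G = 12632 - - \frac{221}{2} = 12632 + \left(- \frac{81}{2} + 151\right) = 12632 + \frac{221}{2} = \frac{25485}{2} \approx 12743.0$)
$\sqrt{\left(\left(2475 - 16818\right) + B\right) + G} = \sqrt{\left(\left(2475 - 16818\right) + 101073\right) + \frac{25485}{2}} = \sqrt{\left(-14343 + 101073\right) + \frac{25485}{2}} = \sqrt{86730 + \frac{25485}{2}} = \sqrt{\frac{198945}{2}} = \frac{3 \sqrt{44210}}{2}$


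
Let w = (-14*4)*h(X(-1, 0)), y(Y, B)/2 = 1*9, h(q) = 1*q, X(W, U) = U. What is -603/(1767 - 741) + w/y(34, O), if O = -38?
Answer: -67/114 ≈ -0.58772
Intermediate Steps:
h(q) = q
y(Y, B) = 18 (y(Y, B) = 2*(1*9) = 2*9 = 18)
w = 0 (w = -14*4*0 = -56*0 = 0)
-603/(1767 - 741) + w/y(34, O) = -603/(1767 - 741) + 0/18 = -603/1026 + 0*(1/18) = -603*1/1026 + 0 = -67/114 + 0 = -67/114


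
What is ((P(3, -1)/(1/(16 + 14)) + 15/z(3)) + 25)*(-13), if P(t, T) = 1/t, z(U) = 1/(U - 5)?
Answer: -65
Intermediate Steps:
z(U) = 1/(-5 + U)
((P(3, -1)/(1/(16 + 14)) + 15/z(3)) + 25)*(-13) = ((1/(3*(1/(16 + 14))) + 15/(1/(-5 + 3))) + 25)*(-13) = ((1/(3*(1/30)) + 15/(1/(-2))) + 25)*(-13) = ((1/(3*(1/30)) + 15/(-1/2)) + 25)*(-13) = (((1/3)*30 + 15*(-2)) + 25)*(-13) = ((10 - 30) + 25)*(-13) = (-20 + 25)*(-13) = 5*(-13) = -65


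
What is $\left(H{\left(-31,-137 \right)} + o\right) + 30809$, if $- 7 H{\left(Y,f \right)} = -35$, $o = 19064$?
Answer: $49878$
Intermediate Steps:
$H{\left(Y,f \right)} = 5$ ($H{\left(Y,f \right)} = \left(- \frac{1}{7}\right) \left(-35\right) = 5$)
$\left(H{\left(-31,-137 \right)} + o\right) + 30809 = \left(5 + 19064\right) + 30809 = 19069 + 30809 = 49878$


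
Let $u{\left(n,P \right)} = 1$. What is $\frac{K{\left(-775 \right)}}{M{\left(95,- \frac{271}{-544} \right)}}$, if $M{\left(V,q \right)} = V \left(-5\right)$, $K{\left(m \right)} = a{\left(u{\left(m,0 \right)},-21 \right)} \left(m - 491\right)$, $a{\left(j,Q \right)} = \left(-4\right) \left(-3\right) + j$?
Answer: $\frac{16458}{475} \approx 34.648$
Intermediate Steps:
$a{\left(j,Q \right)} = 12 + j$
$K{\left(m \right)} = -6383 + 13 m$ ($K{\left(m \right)} = \left(12 + 1\right) \left(m - 491\right) = 13 \left(-491 + m\right) = -6383 + 13 m$)
$M{\left(V,q \right)} = - 5 V$
$\frac{K{\left(-775 \right)}}{M{\left(95,- \frac{271}{-544} \right)}} = \frac{-6383 + 13 \left(-775\right)}{\left(-5\right) 95} = \frac{-6383 - 10075}{-475} = \left(-16458\right) \left(- \frac{1}{475}\right) = \frac{16458}{475}$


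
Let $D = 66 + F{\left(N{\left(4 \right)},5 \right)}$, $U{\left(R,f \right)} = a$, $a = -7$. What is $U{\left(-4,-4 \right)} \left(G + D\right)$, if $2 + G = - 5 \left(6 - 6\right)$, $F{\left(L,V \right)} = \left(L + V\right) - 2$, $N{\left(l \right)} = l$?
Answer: $-497$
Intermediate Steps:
$F{\left(L,V \right)} = -2 + L + V$ ($F{\left(L,V \right)} = \left(L + V\right) - 2 = -2 + L + V$)
$U{\left(R,f \right)} = -7$
$D = 73$ ($D = 66 + \left(-2 + 4 + 5\right) = 66 + 7 = 73$)
$G = -2$ ($G = -2 - 5 \left(6 - 6\right) = -2 - 0 = -2 + 0 = -2$)
$U{\left(-4,-4 \right)} \left(G + D\right) = - 7 \left(-2 + 73\right) = \left(-7\right) 71 = -497$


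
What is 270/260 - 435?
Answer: -11283/26 ≈ -433.96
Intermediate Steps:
270/260 - 435 = 270*(1/260) - 435 = 27/26 - 435 = -11283/26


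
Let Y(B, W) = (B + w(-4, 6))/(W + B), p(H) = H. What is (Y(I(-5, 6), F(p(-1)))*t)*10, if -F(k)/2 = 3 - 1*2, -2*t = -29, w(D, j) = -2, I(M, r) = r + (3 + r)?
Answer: 145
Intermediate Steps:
I(M, r) = 3 + 2*r
t = 29/2 (t = -½*(-29) = 29/2 ≈ 14.500)
F(k) = -2 (F(k) = -2*(3 - 1*2) = -2*(3 - 2) = -2*1 = -2)
Y(B, W) = (-2 + B)/(B + W) (Y(B, W) = (B - 2)/(W + B) = (-2 + B)/(B + W))
(Y(I(-5, 6), F(p(-1)))*t)*10 = (((-2 + (3 + 2*6))/((3 + 2*6) - 2))*(29/2))*10 = (((-2 + (3 + 12))/((3 + 12) - 2))*(29/2))*10 = (((-2 + 15)/(15 - 2))*(29/2))*10 = ((13/13)*(29/2))*10 = (((1/13)*13)*(29/2))*10 = (1*(29/2))*10 = (29/2)*10 = 145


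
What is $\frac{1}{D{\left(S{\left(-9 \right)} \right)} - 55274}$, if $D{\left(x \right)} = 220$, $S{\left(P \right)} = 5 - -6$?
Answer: $- \frac{1}{55054} \approx -1.8164 \cdot 10^{-5}$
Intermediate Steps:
$S{\left(P \right)} = 11$ ($S{\left(P \right)} = 5 + 6 = 11$)
$\frac{1}{D{\left(S{\left(-9 \right)} \right)} - 55274} = \frac{1}{220 - 55274} = \frac{1}{-55054} = - \frac{1}{55054}$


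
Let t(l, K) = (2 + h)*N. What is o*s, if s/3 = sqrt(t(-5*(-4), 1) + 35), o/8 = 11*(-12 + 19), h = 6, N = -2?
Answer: 1848*sqrt(19) ≈ 8055.2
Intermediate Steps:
t(l, K) = -16 (t(l, K) = (2 + 6)*(-2) = 8*(-2) = -16)
o = 616 (o = 8*(11*(-12 + 19)) = 8*(11*7) = 8*77 = 616)
s = 3*sqrt(19) (s = 3*sqrt(-16 + 35) = 3*sqrt(19) ≈ 13.077)
o*s = 616*(3*sqrt(19)) = 1848*sqrt(19)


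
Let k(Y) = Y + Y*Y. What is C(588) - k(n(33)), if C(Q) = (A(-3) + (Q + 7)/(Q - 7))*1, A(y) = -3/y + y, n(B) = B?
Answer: -93207/83 ≈ -1123.0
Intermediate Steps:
A(y) = y - 3/y
k(Y) = Y + Y**2
C(Q) = -2 + (7 + Q)/(-7 + Q) (C(Q) = ((-3 - 3/(-3)) + (Q + 7)/(Q - 7))*1 = ((-3 - 3*(-1/3)) + (7 + Q)/(-7 + Q))*1 = ((-3 + 1) + (7 + Q)/(-7 + Q))*1 = (-2 + (7 + Q)/(-7 + Q))*1 = -2 + (7 + Q)/(-7 + Q))
C(588) - k(n(33)) = (21 - 1*588)/(-7 + 588) - 33*(1 + 33) = (21 - 588)/581 - 33*34 = (1/581)*(-567) - 1*1122 = -81/83 - 1122 = -93207/83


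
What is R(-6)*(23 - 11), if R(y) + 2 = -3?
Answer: -60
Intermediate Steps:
R(y) = -5 (R(y) = -2 - 3 = -5)
R(-6)*(23 - 11) = -5*(23 - 11) = -5*12 = -60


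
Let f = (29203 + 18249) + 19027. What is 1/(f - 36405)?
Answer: 1/30074 ≈ 3.3251e-5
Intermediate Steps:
f = 66479 (f = 47452 + 19027 = 66479)
1/(f - 36405) = 1/(66479 - 36405) = 1/30074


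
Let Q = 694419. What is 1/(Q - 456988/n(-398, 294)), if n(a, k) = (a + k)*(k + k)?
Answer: 2184/1516627417 ≈ 1.4400e-6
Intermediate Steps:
n(a, k) = 2*k*(a + k) (n(a, k) = (a + k)*(2*k) = 2*k*(a + k))
1/(Q - 456988/n(-398, 294)) = 1/(694419 - 456988*1/(588*(-398 + 294))) = 1/(694419 - 456988/(2*294*(-104))) = 1/(694419 - 456988/(-61152)) = 1/(694419 - 456988*(-1/61152)) = 1/(694419 + 16321/2184) = 1/(1516627417/2184) = 2184/1516627417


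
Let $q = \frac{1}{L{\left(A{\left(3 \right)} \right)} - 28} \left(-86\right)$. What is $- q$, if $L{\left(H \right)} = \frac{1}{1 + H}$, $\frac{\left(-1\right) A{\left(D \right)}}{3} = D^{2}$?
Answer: $- \frac{2236}{729} \approx -3.0672$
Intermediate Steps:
$A{\left(D \right)} = - 3 D^{2}$
$q = \frac{2236}{729}$ ($q = \frac{1}{\frac{1}{1 - 3 \cdot 3^{2}} - 28} \left(-86\right) = \frac{1}{\frac{1}{1 - 27} - 28} \left(-86\right) = \frac{1}{\frac{1}{-26} - 28} \left(-86\right) = \frac{1}{- \frac{1}{26} - 28} \left(-86\right) = \frac{1}{- \frac{729}{26}} \left(-86\right) = \left(- \frac{26}{729}\right) \left(-86\right) = \frac{2236}{729} \approx 3.0672$)
$- q = \left(-1\right) \frac{2236}{729} = - \frac{2236}{729}$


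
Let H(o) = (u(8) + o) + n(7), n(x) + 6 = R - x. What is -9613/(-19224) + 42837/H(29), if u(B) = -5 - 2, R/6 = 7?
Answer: 274662917/326808 ≈ 840.44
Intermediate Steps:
R = 42 (R = 6*7 = 42)
u(B) = -7
n(x) = 36 - x (n(x) = -6 + (42 - x) = 36 - x)
H(o) = 22 + o (H(o) = (-7 + o) + (36 - 1*7) = (-7 + o) + (36 - 7) = (-7 + o) + 29 = 22 + o)
-9613/(-19224) + 42837/H(29) = -9613/(-19224) + 42837/(22 + 29) = -9613*(-1/19224) + 42837/51 = 9613/19224 + 42837*(1/51) = 9613/19224 + 14279/17 = 274662917/326808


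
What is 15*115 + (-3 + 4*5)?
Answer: 1742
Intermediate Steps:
15*115 + (-3 + 4*5) = 1725 + (-3 + 20) = 1725 + 17 = 1742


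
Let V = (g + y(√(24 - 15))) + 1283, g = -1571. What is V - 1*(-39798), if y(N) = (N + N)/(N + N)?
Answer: 39511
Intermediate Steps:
y(N) = 1 (y(N) = (2*N)/((2*N)) = (2*N)*(1/(2*N)) = 1)
V = -287 (V = (-1571 + 1) + 1283 = -1570 + 1283 = -287)
V - 1*(-39798) = -287 - 1*(-39798) = -287 + 39798 = 39511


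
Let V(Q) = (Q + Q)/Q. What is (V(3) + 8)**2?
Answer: 100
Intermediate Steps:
V(Q) = 2 (V(Q) = (2*Q)/Q = 2)
(V(3) + 8)**2 = (2 + 8)**2 = 10**2 = 100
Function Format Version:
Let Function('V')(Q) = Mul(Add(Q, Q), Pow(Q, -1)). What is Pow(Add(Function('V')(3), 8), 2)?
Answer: 100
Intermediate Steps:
Function('V')(Q) = 2 (Function('V')(Q) = Mul(Mul(2, Q), Pow(Q, -1)) = 2)
Pow(Add(Function('V')(3), 8), 2) = Pow(Add(2, 8), 2) = Pow(10, 2) = 100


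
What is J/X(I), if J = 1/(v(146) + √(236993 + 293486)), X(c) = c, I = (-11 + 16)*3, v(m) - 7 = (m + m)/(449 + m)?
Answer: -530383/563348889378 + 70805*√530479/563348889378 ≈ 9.0601e-5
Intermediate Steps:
v(m) = 7 + 2*m/(449 + m) (v(m) = 7 + (m + m)/(449 + m) = 7 + (2*m)/(449 + m) = 7 + 2*m/(449 + m))
I = 15 (I = 5*3 = 15)
J = 1/(4457/595 + √530479) (J = 1/((3143 + 9*146)/(449 + 146) + √(236993 + 293486)) = 1/((3143 + 1314)/595 + √530479) = 1/((1/595)*4457 + √530479) = 1/(4457/595 + √530479) ≈ 0.0013590)
J/X(I) = (-2651915/187782963126 + 354025*√530479/187782963126)/15 = (-2651915/187782963126 + 354025*√530479/187782963126)*(1/15) = -530383/563348889378 + 70805*√530479/563348889378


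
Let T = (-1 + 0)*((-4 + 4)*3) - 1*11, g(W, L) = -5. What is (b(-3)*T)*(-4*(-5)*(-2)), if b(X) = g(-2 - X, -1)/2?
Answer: -1100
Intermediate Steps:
b(X) = -5/2
T = -11 (T = -0*3 - 11 = -1*0 - 11 = 0 - 11 = -11)
(b(-3)*T)*(-4*(-5)*(-2)) = (-5/2*(-11))*(-4*(-5)*(-2)) = 55*(20*(-2))/2 = (55/2)*(-40) = -1100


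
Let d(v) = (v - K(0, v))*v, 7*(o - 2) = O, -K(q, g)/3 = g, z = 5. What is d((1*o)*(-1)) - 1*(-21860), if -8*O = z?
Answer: 17149689/784 ≈ 21875.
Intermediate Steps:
O = -5/8 (O = -⅛*5 = -5/8 ≈ -0.62500)
K(q, g) = -3*g
o = 107/56 (o = 2 + (⅐)*(-5/8) = 2 - 5/56 = 107/56 ≈ 1.9107)
d(v) = 4*v² (d(v) = (v - (-3)*v)*v = (v + 3*v)*v = (4*v)*v = 4*v²)
d((1*o)*(-1)) - 1*(-21860) = 4*((1*(107/56))*(-1))² - 1*(-21860) = 4*((107/56)*(-1))² + 21860 = 4*(-107/56)² + 21860 = 4*(11449/3136) + 21860 = 11449/784 + 21860 = 17149689/784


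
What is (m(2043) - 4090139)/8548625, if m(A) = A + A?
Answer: -4086053/8548625 ≈ -0.47798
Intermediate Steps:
m(A) = 2*A
(m(2043) - 4090139)/8548625 = (2*2043 - 4090139)/8548625 = (4086 - 4090139)*(1/8548625) = -4086053*1/8548625 = -4086053/8548625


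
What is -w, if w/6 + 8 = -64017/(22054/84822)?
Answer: 16290679218/11027 ≈ 1.4773e+6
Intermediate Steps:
w = -16290679218/11027 (w = -48 + 6*(-64017/(22054/84822)) = -48 + 6*(-64017/(22054*(1/84822))) = -48 + 6*(-64017/11027/42411) = -48 + 6*(-64017*42411/11027) = -48 + 6*(-2715024987/11027) = -48 - 16290149922/11027 = -16290679218/11027 ≈ -1.4773e+6)
-w = -1*(-16290679218/11027) = 16290679218/11027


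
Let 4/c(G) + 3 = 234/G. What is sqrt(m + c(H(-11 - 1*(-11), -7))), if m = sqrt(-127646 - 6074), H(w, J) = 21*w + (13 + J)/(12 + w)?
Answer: sqrt(1860 + 432450*I*sqrt(33430))/465 ≈ 13.522 + 13.522*I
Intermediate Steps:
H(w, J) = 21*w + (13 + J)/(12 + w)
c(G) = 4/(-3 + 234/G)
m = 2*I*sqrt(33430) (m = sqrt(-133720) = 2*I*sqrt(33430) ≈ 365.68*I)
sqrt(m + c(H(-11 - 1*(-11), -7))) = sqrt(2*I*sqrt(33430) - 4*(13 - 7 + 21*(-11 - 1*(-11))**2 + 252*(-11 - 1*(-11)))/(12 + (-11 - 1*(-11)))/(-234 + 3*((13 - 7 + 21*(-11 - 1*(-11))**2 + 252*(-11 - 1*(-11)))/(12 + (-11 - 1*(-11)))))) = sqrt(2*I*sqrt(33430) - 4*(13 - 7 + 21*(-11 + 11)**2 + 252*(-11 + 11))/(12 + (-11 + 11))/(-234 + 3*((13 - 7 + 21*(-11 + 11)**2 + 252*(-11 + 11))/(12 + (-11 + 11))))) = sqrt(2*I*sqrt(33430) - 4*(13 - 7 + 21*0**2 + 252*0)/(12 + 0)/(-234 + 3*((13 - 7 + 21*0**2 + 252*0)/(12 + 0)))) = sqrt(2*I*sqrt(33430) - 4*(13 - 7 + 21*0 + 0)/12/(-234 + 3*((13 - 7 + 21*0 + 0)/12))) = sqrt(2*I*sqrt(33430) - 4*(13 - 7 + 0 + 0)/12/(-234 + 3*((13 - 7 + 0 + 0)/12))) = sqrt(2*I*sqrt(33430) - 4*(1/12)*6/(-234 + 3*((1/12)*6))) = sqrt(2*I*sqrt(33430) - 4*1/2/(-234 + 3*(1/2))) = sqrt(2*I*sqrt(33430) - 4*1/2/(-234 + 3/2)) = sqrt(2*I*sqrt(33430) - 4*1/2/(-465/2)) = sqrt(2*I*sqrt(33430) - 4*1/2*(-2/465)) = sqrt(2*I*sqrt(33430) + 4/465) = sqrt(4/465 + 2*I*sqrt(33430))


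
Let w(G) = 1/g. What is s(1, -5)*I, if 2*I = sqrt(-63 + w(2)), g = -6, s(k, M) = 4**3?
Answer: 16*I*sqrt(2274)/3 ≈ 254.33*I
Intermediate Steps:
s(k, M) = 64
w(G) = -1/6 (w(G) = 1/(-6) = 1*(-1/6) = -1/6)
I = I*sqrt(2274)/12 (I = sqrt(-63 - 1/6)/2 = sqrt(-379/6)/2 = (I*sqrt(2274)/6)/2 = I*sqrt(2274)/12 ≈ 3.9739*I)
s(1, -5)*I = 64*(I*sqrt(2274)/12) = 16*I*sqrt(2274)/3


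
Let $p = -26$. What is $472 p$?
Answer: $-12272$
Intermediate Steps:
$472 p = 472 \left(-26\right) = -12272$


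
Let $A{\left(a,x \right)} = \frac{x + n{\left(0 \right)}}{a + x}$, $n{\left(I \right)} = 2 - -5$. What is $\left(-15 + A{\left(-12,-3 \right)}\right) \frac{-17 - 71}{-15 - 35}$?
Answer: $- \frac{10076}{375} \approx -26.869$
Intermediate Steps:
$n{\left(I \right)} = 7$ ($n{\left(I \right)} = 2 + 5 = 7$)
$A{\left(a,x \right)} = \frac{7 + x}{a + x}$ ($A{\left(a,x \right)} = \frac{x + 7}{a + x} = \frac{7 + x}{a + x}$)
$\left(-15 + A{\left(-12,-3 \right)}\right) \frac{-17 - 71}{-15 - 35} = \left(-15 + \frac{7 - 3}{-12 - 3}\right) \frac{-17 - 71}{-15 - 35} = \left(-15 + \frac{1}{-15} \cdot 4\right) \left(- \frac{88}{-50}\right) = \left(-15 - \frac{4}{15}\right) \left(\left(-88\right) \left(- \frac{1}{50}\right)\right) = \left(-15 - \frac{4}{15}\right) \frac{44}{25} = \left(- \frac{229}{15}\right) \frac{44}{25} = - \frac{10076}{375}$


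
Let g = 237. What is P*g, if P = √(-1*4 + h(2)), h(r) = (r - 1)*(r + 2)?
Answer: 0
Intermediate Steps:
h(r) = (-1 + r)*(2 + r)
P = 0 (P = √(-1*4 + (-2 + 2 + 2²)) = √(-4 + (-2 + 2 + 4)) = √(-4 + 4) = √0 = 0)
P*g = 0*237 = 0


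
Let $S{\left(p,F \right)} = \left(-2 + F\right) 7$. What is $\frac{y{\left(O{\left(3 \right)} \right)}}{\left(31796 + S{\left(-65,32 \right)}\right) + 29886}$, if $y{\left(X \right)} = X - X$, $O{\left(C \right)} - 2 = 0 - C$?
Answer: $0$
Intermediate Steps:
$O{\left(C \right)} = 2 - C$ ($O{\left(C \right)} = 2 + \left(0 - C\right) = 2 - C$)
$y{\left(X \right)} = 0$
$S{\left(p,F \right)} = -14 + 7 F$
$\frac{y{\left(O{\left(3 \right)} \right)}}{\left(31796 + S{\left(-65,32 \right)}\right) + 29886} = \frac{0}{\left(31796 + \left(-14 + 7 \cdot 32\right)\right) + 29886} = \frac{0}{\left(31796 + \left(-14 + 224\right)\right) + 29886} = \frac{0}{\left(31796 + 210\right) + 29886} = \frac{0}{32006 + 29886} = \frac{0}{61892} = 0 \cdot \frac{1}{61892} = 0$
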